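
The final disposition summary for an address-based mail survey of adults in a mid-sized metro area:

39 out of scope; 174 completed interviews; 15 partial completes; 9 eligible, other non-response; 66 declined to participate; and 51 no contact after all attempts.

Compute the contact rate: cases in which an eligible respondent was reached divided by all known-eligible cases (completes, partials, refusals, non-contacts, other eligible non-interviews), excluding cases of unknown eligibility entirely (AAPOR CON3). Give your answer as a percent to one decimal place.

Top = 174 + 15 + 66 + 9 = 264
Denominator = 174 + 15 + 66 + 51 + 9 = 315
CON3 = 264 / 315 = 0.8381

83.8%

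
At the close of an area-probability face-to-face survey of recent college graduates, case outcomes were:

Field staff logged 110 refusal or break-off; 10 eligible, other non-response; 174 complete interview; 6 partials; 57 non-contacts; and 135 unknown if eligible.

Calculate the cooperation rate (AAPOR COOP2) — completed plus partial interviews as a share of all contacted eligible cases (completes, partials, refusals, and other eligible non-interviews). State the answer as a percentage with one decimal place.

Top: 174 + 6 = 180
Denom: 174 + 6 + 110 + 10 = 300
COOP2 = 180 / 300 = 0.6000

60.0%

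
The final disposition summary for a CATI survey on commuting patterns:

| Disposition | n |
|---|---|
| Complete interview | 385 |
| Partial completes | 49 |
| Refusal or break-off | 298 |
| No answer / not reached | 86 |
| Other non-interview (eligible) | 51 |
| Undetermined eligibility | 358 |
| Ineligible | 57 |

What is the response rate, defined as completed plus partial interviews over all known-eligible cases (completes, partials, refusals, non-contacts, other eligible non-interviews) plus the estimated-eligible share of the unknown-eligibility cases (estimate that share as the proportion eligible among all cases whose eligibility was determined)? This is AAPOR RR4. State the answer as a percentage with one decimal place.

Num → 385 + 49 = 434
Eligible (known) → 385 + 49 + 298 + 86 + 51 = 869
e = 869 / (869 + 57) = 869 / 926 = 0.9384
Estimated eligible among unknowns → 0.9384 × 358 = 335.95
Denominator → 869 + 335.95 = 1204.95
RR4 = 434 / 1204.95 = 0.3602

36.0%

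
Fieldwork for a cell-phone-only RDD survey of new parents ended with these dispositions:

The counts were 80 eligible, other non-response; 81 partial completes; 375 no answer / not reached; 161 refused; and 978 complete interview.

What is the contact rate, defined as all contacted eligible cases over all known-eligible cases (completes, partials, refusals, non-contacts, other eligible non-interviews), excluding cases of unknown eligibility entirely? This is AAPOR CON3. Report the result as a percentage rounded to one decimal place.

Num = 978 + 81 + 161 + 80 = 1300
Denom = 978 + 81 + 161 + 375 + 80 = 1675
CON3 = 1300 / 1675 = 0.7761

77.6%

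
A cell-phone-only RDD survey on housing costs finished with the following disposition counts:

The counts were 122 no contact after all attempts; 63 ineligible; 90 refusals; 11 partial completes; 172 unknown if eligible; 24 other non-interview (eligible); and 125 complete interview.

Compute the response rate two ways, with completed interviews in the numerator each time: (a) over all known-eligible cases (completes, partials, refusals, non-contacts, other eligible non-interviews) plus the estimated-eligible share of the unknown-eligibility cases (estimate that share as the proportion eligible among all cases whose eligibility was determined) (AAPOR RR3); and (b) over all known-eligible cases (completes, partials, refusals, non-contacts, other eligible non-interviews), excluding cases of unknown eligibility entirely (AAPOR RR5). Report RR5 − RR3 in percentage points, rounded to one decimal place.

Top = 125
Determined eligible = 125 + 11 + 90 + 122 + 24 = 372
e = 372 / (372 + 63) = 372 / 435 = 0.8552
Eligible share of unknowns = 0.8552 × 172 = 147.09
Denom = 372 + 147.09 = 519.09
RR3 = 125 / 519.09 = 0.2408
Denom = 125 + 11 + 90 + 122 + 24 = 372
RR5 = 125 / 372 = 0.3360
Difference = 33.60 − 24.08 = 9.52 percentage points

9.5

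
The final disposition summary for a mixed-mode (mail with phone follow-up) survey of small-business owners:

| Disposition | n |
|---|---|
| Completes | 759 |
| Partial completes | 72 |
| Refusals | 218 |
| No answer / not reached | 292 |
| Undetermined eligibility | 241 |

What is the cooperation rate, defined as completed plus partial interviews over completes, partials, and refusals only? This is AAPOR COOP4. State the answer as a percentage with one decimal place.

Num → 759 + 72 = 831
Denominator → 759 + 72 + 218 = 1049
COOP4 = 831 / 1049 = 0.7922

79.2%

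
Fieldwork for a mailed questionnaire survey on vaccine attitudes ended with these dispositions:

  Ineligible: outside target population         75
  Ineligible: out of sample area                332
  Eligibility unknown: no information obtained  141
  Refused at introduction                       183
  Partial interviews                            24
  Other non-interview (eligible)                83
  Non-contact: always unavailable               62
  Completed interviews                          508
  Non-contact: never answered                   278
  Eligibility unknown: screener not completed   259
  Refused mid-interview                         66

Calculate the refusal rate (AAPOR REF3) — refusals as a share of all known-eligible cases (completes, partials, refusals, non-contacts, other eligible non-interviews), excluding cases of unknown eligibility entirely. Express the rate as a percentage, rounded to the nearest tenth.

Refusals = 183 + 66 = 249
Non-contacts = 278 + 62 = 340
Unknown eligibility = 259 + 141 = 400
Ineligible = 75 + 332 = 407
Numerator → 249
Denom → 508 + 24 + 249 + 340 + 83 = 1204
REF3 = 249 / 1204 = 0.2068

20.7%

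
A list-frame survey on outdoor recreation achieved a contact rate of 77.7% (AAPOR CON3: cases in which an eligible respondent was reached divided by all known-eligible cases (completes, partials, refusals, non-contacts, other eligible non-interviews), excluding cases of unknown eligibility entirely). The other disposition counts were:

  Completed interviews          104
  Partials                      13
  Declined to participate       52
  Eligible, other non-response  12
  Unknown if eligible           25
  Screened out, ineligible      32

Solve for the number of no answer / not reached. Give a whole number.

Num: 104 + 13 + 52 + 12 = 181
CON3 = 181 / D = 0.777
D = 181 / 0.777 = 232.9
Other denominator terms total 181
no answer / not reached = 232.9 − 181 ≈ 52

52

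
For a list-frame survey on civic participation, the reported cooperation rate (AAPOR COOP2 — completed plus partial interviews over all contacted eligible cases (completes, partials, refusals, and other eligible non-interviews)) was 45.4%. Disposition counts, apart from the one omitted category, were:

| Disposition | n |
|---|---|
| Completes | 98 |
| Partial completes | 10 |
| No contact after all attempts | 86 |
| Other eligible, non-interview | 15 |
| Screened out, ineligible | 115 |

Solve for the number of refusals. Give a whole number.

Num → 98 + 10 = 108
COOP2 = 108 / D = 0.454
D = 108 / 0.454 = 237.9
Remaining denominator categories sum to 123
refusals = 237.9 − 123 ≈ 115

115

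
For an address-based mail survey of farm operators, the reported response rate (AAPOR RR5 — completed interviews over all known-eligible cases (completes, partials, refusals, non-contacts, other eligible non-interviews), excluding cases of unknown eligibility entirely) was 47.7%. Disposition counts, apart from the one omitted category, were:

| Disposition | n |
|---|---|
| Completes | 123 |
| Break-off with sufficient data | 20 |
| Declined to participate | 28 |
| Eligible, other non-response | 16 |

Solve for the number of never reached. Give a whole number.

71

RR5 = 123 / D = 0.477
D = 123 / 0.477 = 257.9
Other denominator terms total 187
never reached = 257.9 − 187 ≈ 71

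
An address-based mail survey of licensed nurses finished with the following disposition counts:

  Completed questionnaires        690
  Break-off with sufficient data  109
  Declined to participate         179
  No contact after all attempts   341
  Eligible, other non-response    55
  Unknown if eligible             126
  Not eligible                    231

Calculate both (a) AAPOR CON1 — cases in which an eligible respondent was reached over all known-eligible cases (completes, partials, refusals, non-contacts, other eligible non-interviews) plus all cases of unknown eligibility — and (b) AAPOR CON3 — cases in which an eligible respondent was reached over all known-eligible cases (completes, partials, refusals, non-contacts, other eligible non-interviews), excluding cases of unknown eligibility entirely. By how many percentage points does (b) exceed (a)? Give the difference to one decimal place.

6.3

Numerator = 690 + 109 + 179 + 55 = 1033
Denom = 690 + 109 + 179 + 341 + 55 + 126 = 1500
CON1 = 1033 / 1500 = 0.6887
Denom = 690 + 109 + 179 + 341 + 55 = 1374
CON3 = 1033 / 1374 = 0.7518
Difference = 75.18 − 68.87 = 6.31 percentage points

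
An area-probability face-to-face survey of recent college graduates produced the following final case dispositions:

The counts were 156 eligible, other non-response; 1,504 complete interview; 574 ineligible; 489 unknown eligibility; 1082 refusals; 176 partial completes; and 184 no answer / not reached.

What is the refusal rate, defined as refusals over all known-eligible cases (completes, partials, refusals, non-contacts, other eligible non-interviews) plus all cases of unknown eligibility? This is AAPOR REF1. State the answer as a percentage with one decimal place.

30.1%

Numerator: 1082
Denom: 1504 + 176 + 1082 + 184 + 156 + 489 = 3591
REF1 = 1082 / 3591 = 0.3013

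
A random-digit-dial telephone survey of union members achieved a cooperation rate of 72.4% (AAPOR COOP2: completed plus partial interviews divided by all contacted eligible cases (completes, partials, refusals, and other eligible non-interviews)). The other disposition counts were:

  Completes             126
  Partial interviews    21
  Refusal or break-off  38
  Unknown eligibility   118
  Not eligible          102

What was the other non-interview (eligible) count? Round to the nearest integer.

18

Top: 126 + 21 = 147
COOP2 = 147 / D = 0.724
D = 147 / 0.724 = 203.0
Rest of base = 185
other non-interview (eligible) = 203.0 − 185 ≈ 18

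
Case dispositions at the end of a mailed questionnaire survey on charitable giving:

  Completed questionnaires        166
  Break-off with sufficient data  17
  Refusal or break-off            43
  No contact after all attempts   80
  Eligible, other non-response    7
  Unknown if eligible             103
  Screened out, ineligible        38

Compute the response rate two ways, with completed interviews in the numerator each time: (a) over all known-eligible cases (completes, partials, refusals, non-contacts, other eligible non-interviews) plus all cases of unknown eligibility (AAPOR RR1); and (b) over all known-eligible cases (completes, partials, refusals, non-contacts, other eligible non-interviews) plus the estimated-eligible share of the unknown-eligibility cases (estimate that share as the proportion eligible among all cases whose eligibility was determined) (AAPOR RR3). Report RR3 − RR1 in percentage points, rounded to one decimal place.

1.1

Numerator = 166
Denom = 166 + 17 + 43 + 80 + 7 + 103 = 416
RR1 = 166 / 416 = 0.3990
Known eligible = 166 + 17 + 43 + 80 + 7 = 313
e = 313 / (313 + 38) = 313 / 351 = 0.8917
Estimated eligible among unknowns = 0.8917 × 103 = 91.85
Denom = 313 + 91.85 = 404.85
RR3 = 166 / 404.85 = 0.4100
Difference = 41.00 − 39.90 = 1.10 percentage points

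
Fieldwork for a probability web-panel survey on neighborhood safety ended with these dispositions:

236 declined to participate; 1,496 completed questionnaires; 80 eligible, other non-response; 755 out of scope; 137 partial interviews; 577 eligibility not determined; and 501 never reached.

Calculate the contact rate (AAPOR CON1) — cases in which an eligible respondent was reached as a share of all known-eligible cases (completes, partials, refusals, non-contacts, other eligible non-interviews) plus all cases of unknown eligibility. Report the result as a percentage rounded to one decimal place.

64.4%

Num = 1496 + 137 + 236 + 80 = 1949
Denominator = 1496 + 137 + 236 + 501 + 80 + 577 = 3027
CON1 = 1949 / 3027 = 0.6439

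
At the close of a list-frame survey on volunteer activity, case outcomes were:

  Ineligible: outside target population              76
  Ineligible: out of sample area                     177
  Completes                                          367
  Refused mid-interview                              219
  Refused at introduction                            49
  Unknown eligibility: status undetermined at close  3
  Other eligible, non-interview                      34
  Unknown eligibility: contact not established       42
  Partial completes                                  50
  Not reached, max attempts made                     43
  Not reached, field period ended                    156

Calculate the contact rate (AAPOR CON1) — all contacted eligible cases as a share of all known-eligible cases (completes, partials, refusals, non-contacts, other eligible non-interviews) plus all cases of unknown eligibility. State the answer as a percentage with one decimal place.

Declined to participate = 49 + 219 = 268
Never reached = 156 + 43 = 199
Undetermined eligibility = 42 + 3 = 45
Screened out, ineligible = 76 + 177 = 253
Top = 367 + 50 + 268 + 34 = 719
Denominator = 367 + 50 + 268 + 199 + 34 + 45 = 963
CON1 = 719 / 963 = 0.7466

74.7%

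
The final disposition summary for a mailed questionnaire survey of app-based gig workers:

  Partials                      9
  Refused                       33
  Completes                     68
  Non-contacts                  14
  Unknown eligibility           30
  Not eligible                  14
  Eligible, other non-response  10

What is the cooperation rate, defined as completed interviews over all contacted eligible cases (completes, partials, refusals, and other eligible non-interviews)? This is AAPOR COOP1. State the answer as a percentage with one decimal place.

Num: 68
Denom: 68 + 9 + 33 + 10 = 120
COOP1 = 68 / 120 = 0.5667

56.7%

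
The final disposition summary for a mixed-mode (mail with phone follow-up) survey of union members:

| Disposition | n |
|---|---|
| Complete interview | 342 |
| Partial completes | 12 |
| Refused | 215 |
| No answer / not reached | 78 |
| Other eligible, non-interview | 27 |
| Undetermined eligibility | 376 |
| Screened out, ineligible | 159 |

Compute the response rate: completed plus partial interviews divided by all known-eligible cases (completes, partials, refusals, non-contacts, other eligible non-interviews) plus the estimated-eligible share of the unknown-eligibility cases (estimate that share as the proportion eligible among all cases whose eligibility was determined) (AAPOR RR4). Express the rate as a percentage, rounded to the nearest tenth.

36.2%

Top → 342 + 12 = 354
Determined eligible → 342 + 12 + 215 + 78 + 27 = 674
e = 674 / (674 + 159) = 674 / 833 = 0.8091
Estimated eligible among unknowns → 0.8091 × 376 = 304.22
Base → 674 + 304.22 = 978.22
RR4 = 354 / 978.22 = 0.3619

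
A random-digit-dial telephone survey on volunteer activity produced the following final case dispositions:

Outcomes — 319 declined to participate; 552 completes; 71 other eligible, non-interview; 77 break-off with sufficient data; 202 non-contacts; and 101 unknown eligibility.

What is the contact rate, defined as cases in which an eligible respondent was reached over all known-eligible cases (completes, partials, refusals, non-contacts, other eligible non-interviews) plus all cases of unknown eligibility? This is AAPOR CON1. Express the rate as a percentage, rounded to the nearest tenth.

77.1%

Numerator → 552 + 77 + 319 + 71 = 1019
Denominator → 552 + 77 + 319 + 202 + 71 + 101 = 1322
CON1 = 1019 / 1322 = 0.7708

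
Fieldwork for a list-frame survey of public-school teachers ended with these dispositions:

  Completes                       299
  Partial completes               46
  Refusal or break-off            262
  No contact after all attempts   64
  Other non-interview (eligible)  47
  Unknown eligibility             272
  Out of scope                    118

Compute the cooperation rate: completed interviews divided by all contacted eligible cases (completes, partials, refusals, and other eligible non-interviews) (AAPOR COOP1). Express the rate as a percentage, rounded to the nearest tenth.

45.7%

Numerator: 299
Denominator: 299 + 46 + 262 + 47 = 654
COOP1 = 299 / 654 = 0.4572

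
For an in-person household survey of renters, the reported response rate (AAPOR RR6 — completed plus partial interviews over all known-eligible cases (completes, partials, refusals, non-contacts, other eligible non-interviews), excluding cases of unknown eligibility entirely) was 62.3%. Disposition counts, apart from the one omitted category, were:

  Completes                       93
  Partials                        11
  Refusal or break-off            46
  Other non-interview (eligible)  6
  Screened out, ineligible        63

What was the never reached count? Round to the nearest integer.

Top → 93 + 11 = 104
RR6 = 104 / D = 0.623
D = 104 / 0.623 = 166.9
Other denominator terms total 156
never reached = 166.9 − 156 ≈ 11

11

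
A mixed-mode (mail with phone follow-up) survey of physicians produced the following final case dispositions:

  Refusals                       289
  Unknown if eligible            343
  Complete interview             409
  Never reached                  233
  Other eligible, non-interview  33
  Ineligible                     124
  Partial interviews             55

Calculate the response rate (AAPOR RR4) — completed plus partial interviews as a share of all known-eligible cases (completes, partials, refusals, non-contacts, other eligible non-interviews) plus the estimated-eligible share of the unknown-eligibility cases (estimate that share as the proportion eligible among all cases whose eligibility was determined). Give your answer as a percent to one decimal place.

Top = 409 + 55 = 464
Eligible (known) = 409 + 55 + 289 + 233 + 33 = 1019
e = 1019 / (1019 + 124) = 1019 / 1143 = 0.8915
Eligible share of unknowns = 0.8915 × 343 = 305.78
Denominator = 1019 + 305.78 = 1324.78
RR4 = 464 / 1324.78 = 0.3502

35.0%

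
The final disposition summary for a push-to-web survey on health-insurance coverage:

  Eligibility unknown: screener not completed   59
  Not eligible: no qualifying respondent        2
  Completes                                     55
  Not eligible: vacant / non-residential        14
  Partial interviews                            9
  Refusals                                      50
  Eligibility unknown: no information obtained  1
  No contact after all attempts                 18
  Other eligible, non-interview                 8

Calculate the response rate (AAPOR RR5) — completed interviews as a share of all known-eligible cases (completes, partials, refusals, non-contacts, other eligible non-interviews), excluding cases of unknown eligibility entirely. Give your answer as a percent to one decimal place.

Unknown if eligible = 59 + 1 = 60
Ineligible = 2 + 14 = 16
Numerator → 55
Denominator → 55 + 9 + 50 + 18 + 8 = 140
RR5 = 55 / 140 = 0.3929

39.3%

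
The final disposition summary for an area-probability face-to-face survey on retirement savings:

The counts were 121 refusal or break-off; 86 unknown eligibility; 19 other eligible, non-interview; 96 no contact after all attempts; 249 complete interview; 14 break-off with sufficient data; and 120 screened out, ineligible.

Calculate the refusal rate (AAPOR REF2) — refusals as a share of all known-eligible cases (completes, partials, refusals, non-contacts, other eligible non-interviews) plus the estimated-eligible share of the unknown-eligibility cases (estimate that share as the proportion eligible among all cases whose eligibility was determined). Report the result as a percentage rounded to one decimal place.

Numerator → 121
Determined eligible → 249 + 14 + 121 + 96 + 19 = 499
e = 499 / (499 + 120) = 499 / 619 = 0.8061
Estimated eligible among unknowns → 0.8061 × 86 = 69.32
Base → 499 + 69.32 = 568.32
REF2 = 121 / 568.32 = 0.2129

21.3%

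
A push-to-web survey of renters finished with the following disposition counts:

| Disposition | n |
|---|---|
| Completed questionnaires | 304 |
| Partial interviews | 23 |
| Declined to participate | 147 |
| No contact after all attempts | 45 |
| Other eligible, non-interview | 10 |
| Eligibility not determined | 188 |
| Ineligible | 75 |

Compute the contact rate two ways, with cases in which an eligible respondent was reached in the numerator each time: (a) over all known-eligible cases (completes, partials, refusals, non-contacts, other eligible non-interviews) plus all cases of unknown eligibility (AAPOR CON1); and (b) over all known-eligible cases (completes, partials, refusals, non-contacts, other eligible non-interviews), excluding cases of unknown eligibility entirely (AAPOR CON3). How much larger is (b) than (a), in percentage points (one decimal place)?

24.0

Numerator → 304 + 23 + 147 + 10 = 484
Base → 304 + 23 + 147 + 45 + 10 + 188 = 717
CON1 = 484 / 717 = 0.6750
Base → 304 + 23 + 147 + 45 + 10 = 529
CON3 = 484 / 529 = 0.9149
Difference = 91.49 − 67.50 = 23.99 percentage points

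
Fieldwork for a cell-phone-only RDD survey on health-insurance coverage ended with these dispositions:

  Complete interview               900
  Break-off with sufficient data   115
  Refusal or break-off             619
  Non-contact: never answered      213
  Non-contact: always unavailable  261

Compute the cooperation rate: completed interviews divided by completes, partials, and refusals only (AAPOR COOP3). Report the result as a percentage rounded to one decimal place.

55.1%

No contact after all attempts = 213 + 261 = 474
Top = 900
Denominator = 900 + 115 + 619 = 1634
COOP3 = 900 / 1634 = 0.5508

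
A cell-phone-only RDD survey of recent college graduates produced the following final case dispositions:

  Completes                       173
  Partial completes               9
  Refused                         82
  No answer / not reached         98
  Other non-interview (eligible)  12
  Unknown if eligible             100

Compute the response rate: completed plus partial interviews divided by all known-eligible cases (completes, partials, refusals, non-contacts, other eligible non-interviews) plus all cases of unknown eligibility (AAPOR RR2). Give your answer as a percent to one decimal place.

38.4%

Num → 173 + 9 = 182
Denom → 173 + 9 + 82 + 98 + 12 + 100 = 474
RR2 = 182 / 474 = 0.3840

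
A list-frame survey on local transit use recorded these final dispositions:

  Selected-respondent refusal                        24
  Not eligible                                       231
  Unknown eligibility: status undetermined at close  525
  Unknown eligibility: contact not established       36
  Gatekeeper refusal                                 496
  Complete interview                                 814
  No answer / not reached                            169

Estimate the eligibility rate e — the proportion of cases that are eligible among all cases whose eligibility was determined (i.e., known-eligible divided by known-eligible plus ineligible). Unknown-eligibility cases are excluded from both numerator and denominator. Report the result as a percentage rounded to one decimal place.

86.7%

Refusal or break-off = 496 + 24 = 520
Unknown eligibility = 36 + 525 = 561
Determined eligible → 814 + 520 + 169 = 1503
e = 1503 / (1503 + 231) = 1503 / 1734 = 0.8668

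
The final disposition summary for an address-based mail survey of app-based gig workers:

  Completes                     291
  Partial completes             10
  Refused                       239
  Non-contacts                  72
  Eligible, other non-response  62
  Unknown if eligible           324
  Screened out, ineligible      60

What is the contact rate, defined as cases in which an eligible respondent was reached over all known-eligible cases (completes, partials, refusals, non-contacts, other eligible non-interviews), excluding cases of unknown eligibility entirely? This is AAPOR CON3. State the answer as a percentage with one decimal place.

Numerator = 291 + 10 + 239 + 62 = 602
Denom = 291 + 10 + 239 + 72 + 62 = 674
CON3 = 602 / 674 = 0.8932

89.3%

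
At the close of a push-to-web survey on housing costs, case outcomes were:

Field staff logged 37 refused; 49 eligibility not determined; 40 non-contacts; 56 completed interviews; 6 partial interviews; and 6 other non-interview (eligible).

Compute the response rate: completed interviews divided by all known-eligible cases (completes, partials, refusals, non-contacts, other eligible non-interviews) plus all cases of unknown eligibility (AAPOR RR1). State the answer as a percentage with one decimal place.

28.9%

Num → 56
Denominator → 56 + 6 + 37 + 40 + 6 + 49 = 194
RR1 = 56 / 194 = 0.2887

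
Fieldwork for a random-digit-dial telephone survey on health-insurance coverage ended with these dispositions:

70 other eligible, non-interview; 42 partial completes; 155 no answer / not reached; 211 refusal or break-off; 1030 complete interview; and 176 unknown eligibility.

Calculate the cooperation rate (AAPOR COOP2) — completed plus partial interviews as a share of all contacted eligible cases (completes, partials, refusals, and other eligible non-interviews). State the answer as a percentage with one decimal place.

79.2%

Numerator = 1030 + 42 = 1072
Denom = 1030 + 42 + 211 + 70 = 1353
COOP2 = 1072 / 1353 = 0.7923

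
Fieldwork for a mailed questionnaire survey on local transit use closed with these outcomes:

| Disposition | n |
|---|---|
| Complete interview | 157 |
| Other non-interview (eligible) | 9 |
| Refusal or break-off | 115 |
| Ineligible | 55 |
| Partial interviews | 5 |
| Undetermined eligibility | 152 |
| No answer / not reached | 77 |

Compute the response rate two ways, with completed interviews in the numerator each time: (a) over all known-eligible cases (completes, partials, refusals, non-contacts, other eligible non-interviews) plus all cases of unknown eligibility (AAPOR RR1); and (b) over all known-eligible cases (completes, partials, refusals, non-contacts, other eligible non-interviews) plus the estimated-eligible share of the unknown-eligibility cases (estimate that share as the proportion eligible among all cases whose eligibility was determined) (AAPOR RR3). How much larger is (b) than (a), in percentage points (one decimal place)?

Numerator: 157
Denominator: 157 + 5 + 115 + 77 + 9 + 152 = 515
RR1 = 157 / 515 = 0.3049
Determined eligible: 157 + 5 + 115 + 77 + 9 = 363
e = 363 / (363 + 55) = 363 / 418 = 0.8684
Estimated eligible among unknowns: 0.8684 × 152 = 132.00
Denominator: 363 + 132.00 = 495.00
RR3 = 157 / 495.00 = 0.3172
Difference = 31.72 − 30.49 = 1.23 percentage points

1.2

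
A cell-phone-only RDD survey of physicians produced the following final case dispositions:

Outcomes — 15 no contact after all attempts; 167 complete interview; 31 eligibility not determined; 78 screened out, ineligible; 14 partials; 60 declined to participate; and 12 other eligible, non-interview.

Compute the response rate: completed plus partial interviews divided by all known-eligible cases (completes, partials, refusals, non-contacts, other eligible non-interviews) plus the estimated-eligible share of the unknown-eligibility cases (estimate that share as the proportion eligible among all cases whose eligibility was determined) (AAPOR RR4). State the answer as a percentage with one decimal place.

62.0%

Numerator: 167 + 14 = 181
Eligible (known): 167 + 14 + 60 + 15 + 12 = 268
e = 268 / (268 + 78) = 268 / 346 = 0.7746
Eligible share of unknowns: 0.7746 × 31 = 24.01
Denominator: 268 + 24.01 = 292.01
RR4 = 181 / 292.01 = 0.6198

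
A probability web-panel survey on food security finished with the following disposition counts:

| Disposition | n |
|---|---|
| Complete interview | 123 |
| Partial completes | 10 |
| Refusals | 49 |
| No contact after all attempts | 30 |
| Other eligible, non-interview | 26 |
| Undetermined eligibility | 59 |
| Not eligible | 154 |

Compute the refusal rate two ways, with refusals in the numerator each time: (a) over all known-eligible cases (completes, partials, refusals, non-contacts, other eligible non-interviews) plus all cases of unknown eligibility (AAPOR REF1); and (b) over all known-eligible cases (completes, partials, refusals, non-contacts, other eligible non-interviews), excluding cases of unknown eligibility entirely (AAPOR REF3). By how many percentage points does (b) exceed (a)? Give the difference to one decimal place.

4.1

Top = 49
Denominator = 123 + 10 + 49 + 30 + 26 + 59 = 297
REF1 = 49 / 297 = 0.1650
Denominator = 123 + 10 + 49 + 30 + 26 = 238
REF3 = 49 / 238 = 0.2059
Difference = 20.59 − 16.50 = 4.09 percentage points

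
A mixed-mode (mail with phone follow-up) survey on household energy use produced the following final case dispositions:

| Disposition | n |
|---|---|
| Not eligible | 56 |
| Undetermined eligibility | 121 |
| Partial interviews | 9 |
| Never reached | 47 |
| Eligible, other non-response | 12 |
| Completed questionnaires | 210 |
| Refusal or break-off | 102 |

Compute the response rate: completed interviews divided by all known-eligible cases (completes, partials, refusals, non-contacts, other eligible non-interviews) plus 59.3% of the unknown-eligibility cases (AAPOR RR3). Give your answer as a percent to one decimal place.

46.5%

Numerator: 210
Eligible (known): 210 + 9 + 102 + 47 + 12 = 380
Eligible share of unknowns: 0.5930 × 121 = 71.75
Base: 380 + 71.75 = 451.75
RR3 = 210 / 451.75 = 0.4649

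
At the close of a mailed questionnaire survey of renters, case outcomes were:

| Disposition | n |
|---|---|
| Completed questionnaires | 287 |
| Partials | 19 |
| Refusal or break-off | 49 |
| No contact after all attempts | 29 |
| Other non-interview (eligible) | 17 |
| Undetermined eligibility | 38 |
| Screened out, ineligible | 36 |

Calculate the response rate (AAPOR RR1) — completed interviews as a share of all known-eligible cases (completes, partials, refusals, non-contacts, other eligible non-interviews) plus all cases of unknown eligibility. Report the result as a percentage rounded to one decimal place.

Numerator = 287
Denominator = 287 + 19 + 49 + 29 + 17 + 38 = 439
RR1 = 287 / 439 = 0.6538

65.4%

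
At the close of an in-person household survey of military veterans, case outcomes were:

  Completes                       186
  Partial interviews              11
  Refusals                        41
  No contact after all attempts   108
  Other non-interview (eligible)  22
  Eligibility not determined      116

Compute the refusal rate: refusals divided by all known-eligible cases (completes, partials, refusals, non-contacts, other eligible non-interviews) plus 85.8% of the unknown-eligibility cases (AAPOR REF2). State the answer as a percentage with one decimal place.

8.8%

Numerator → 41
Determined eligible → 186 + 11 + 41 + 108 + 22 = 368
e × U → 0.8580 × 116 = 99.53
Denom → 368 + 99.53 = 467.53
REF2 = 41 / 467.53 = 0.0877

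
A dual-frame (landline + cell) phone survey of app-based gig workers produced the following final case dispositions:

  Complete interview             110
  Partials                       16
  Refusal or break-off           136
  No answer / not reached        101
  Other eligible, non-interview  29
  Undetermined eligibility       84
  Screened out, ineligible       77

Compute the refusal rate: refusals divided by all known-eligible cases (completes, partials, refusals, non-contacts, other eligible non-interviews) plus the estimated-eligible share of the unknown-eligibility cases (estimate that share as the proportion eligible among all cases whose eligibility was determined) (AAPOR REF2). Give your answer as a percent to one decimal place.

Num → 136
Eligible (known) → 110 + 16 + 136 + 101 + 29 = 392
e = 392 / (392 + 77) = 392 / 469 = 0.8358
Estimated eligible among unknowns → 0.8358 × 84 = 70.21
Denominator → 392 + 70.21 = 462.21
REF2 = 136 / 462.21 = 0.2942

29.4%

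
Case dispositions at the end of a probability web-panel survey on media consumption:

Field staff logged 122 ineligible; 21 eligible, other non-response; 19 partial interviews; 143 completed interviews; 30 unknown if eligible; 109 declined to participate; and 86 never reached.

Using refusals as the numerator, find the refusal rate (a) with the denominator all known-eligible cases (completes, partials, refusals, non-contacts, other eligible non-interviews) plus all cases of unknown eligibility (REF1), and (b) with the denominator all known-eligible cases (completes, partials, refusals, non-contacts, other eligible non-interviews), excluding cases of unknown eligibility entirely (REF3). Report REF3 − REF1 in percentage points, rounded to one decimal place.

2.1

Top: 109
Denom: 143 + 19 + 109 + 86 + 21 + 30 = 408
REF1 = 109 / 408 = 0.2672
Denom: 143 + 19 + 109 + 86 + 21 = 378
REF3 = 109 / 378 = 0.2884
Difference = 28.84 − 26.72 = 2.12 percentage points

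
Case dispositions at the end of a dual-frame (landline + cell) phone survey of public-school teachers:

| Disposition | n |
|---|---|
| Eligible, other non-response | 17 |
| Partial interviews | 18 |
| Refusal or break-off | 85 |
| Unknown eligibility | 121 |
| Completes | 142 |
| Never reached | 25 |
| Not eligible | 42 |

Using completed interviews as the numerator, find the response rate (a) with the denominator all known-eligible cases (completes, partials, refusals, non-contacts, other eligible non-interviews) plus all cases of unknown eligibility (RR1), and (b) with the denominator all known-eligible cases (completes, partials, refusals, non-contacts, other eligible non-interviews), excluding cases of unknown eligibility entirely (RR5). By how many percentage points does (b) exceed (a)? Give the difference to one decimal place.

14.7

Top: 142
Base: 142 + 18 + 85 + 25 + 17 + 121 = 408
RR1 = 142 / 408 = 0.3480
Base: 142 + 18 + 85 + 25 + 17 = 287
RR5 = 142 / 287 = 0.4948
Difference = 49.48 − 34.80 = 14.68 percentage points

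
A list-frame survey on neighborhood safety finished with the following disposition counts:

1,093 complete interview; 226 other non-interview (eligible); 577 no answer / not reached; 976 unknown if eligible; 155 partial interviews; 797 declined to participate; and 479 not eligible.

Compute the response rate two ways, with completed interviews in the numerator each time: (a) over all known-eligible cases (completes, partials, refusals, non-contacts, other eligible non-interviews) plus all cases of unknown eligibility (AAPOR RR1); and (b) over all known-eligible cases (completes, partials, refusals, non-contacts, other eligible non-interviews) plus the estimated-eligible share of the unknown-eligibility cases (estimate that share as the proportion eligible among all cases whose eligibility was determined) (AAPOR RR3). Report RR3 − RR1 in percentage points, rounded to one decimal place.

Numerator = 1093
Denom = 1093 + 155 + 797 + 577 + 226 + 976 = 3824
RR1 = 1093 / 3824 = 0.2858
Eligible (known) = 1093 + 155 + 797 + 577 + 226 = 2848
e = 2848 / (2848 + 479) = 2848 / 3327 = 0.8560
Estimated eligible among unknowns = 0.8560 × 976 = 835.46
Denom = 2848 + 835.46 = 3683.46
RR3 = 1093 / 3683.46 = 0.2967
Difference = 29.67 − 28.58 = 1.09 percentage points

1.1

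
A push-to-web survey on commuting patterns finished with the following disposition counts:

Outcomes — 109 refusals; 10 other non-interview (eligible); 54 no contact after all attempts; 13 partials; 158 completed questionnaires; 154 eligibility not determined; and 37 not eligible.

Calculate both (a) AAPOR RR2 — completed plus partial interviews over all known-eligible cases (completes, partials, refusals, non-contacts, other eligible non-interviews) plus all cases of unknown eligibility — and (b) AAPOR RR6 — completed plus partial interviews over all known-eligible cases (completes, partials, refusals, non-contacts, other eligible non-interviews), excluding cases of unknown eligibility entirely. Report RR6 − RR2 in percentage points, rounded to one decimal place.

15.4

Numerator = 158 + 13 = 171
Denominator = 158 + 13 + 109 + 54 + 10 + 154 = 498
RR2 = 171 / 498 = 0.3434
Denominator = 158 + 13 + 109 + 54 + 10 = 344
RR6 = 171 / 344 = 0.4971
Difference = 49.71 − 34.34 = 15.37 percentage points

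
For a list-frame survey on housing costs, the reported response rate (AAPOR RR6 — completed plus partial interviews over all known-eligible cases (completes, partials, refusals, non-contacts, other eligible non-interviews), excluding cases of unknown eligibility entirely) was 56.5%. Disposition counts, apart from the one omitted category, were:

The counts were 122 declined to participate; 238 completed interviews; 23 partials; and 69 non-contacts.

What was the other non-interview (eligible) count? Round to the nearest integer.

Num = 238 + 23 = 261
RR6 = 261 / D = 0.565
D = 261 / 0.565 = 461.9
Other denominator terms total 452
other non-interview (eligible) = 461.9 − 452 ≈ 10

10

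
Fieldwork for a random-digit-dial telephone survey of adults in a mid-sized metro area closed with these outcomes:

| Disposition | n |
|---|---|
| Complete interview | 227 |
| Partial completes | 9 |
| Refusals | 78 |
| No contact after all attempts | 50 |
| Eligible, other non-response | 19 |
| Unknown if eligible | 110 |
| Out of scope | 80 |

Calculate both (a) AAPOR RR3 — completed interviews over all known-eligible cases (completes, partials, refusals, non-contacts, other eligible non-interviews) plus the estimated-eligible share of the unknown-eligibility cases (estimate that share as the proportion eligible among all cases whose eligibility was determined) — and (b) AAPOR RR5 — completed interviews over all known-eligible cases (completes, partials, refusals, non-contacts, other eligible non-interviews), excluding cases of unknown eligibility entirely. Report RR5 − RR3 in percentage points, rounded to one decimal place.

Numerator → 227
Determined eligible → 227 + 9 + 78 + 50 + 19 = 383
e = 383 / (383 + 80) = 383 / 463 = 0.8272
Estimated eligible among unknowns → 0.8272 × 110 = 90.99
Denominator → 383 + 90.99 = 473.99
RR3 = 227 / 473.99 = 0.4789
Denominator → 227 + 9 + 78 + 50 + 19 = 383
RR5 = 227 / 383 = 0.5927
Difference = 59.27 − 47.89 = 11.38 percentage points

11.4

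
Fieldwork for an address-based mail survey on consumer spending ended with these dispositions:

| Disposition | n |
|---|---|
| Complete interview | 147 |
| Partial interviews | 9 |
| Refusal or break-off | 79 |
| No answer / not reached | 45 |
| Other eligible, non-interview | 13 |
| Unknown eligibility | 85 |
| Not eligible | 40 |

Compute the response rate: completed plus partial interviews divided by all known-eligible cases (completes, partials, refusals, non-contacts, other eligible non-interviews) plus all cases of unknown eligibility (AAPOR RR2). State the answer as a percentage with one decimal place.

41.3%

Numerator: 147 + 9 = 156
Denominator: 147 + 9 + 79 + 45 + 13 + 85 = 378
RR2 = 156 / 378 = 0.4127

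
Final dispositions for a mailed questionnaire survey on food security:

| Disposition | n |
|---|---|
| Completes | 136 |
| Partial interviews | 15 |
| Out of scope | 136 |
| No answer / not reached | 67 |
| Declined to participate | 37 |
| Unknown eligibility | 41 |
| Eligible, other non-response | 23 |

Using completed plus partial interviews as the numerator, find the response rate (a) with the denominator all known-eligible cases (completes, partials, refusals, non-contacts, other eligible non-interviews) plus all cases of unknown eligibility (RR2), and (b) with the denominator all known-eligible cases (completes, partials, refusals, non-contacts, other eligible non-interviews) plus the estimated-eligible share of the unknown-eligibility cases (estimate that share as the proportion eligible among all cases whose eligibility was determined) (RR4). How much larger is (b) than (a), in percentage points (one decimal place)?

2.1

Numerator = 136 + 15 = 151
Denom = 136 + 15 + 37 + 67 + 23 + 41 = 319
RR2 = 151 / 319 = 0.4734
Eligible (known) = 136 + 15 + 37 + 67 + 23 = 278
e = 278 / (278 + 136) = 278 / 414 = 0.6715
e × U = 0.6715 × 41 = 27.53
Denom = 278 + 27.53 = 305.53
RR4 = 151 / 305.53 = 0.4942
Difference = 49.42 − 47.34 = 2.08 percentage points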